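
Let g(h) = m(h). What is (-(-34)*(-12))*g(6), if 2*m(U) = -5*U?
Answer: 6120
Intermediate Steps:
m(U) = -5*U/2 (m(U) = (-5*U)/2 = -5*U/2)
g(h) = -5*h/2
(-(-34)*(-12))*g(6) = (-(-34)*(-12))*(-5/2*6) = -34*12*(-15) = -408*(-15) = 6120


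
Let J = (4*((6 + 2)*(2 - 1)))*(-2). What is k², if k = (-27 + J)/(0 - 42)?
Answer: 169/36 ≈ 4.6944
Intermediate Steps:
J = -64 (J = (4*(8*1))*(-2) = (4*8)*(-2) = 32*(-2) = -64)
k = 13/6 (k = (-27 - 64)/(0 - 42) = -91/(-42) = -91*(-1/42) = 13/6 ≈ 2.1667)
k² = (13/6)² = 169/36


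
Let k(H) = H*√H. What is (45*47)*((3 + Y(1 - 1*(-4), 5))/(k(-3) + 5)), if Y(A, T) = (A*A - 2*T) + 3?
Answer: 222075/52 + 133245*I*√3/52 ≈ 4270.7 + 4438.2*I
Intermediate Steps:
k(H) = H^(3/2)
Y(A, T) = 3 + A² - 2*T (Y(A, T) = (A² - 2*T) + 3 = 3 + A² - 2*T)
(45*47)*((3 + Y(1 - 1*(-4), 5))/(k(-3) + 5)) = (45*47)*((3 + (3 + (1 - 1*(-4))² - 2*5))/((-3)^(3/2) + 5)) = 2115*((3 + (3 + (1 + 4)² - 10))/(-3*I*√3 + 5)) = 2115*((3 + (3 + 5² - 10))/(5 - 3*I*√3)) = 2115*((3 + (3 + 25 - 10))/(5 - 3*I*√3)) = 2115*((3 + 18)/(5 - 3*I*√3)) = 2115*(21/(5 - 3*I*√3)) = 44415/(5 - 3*I*√3)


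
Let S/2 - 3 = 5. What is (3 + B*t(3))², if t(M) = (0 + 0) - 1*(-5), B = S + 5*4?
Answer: 33489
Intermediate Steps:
S = 16 (S = 6 + 2*5 = 6 + 10 = 16)
B = 36 (B = 16 + 5*4 = 16 + 20 = 36)
t(M) = 5 (t(M) = 0 + 5 = 5)
(3 + B*t(3))² = (3 + 36*5)² = (3 + 180)² = 183² = 33489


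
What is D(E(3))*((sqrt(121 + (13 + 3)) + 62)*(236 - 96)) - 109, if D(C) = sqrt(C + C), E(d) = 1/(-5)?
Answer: -109 + 28*I*sqrt(10)*(62 + sqrt(137)) ≈ -109.0 + 6526.1*I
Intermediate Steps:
E(d) = -1/5
D(C) = sqrt(2)*sqrt(C) (D(C) = sqrt(2*C) = sqrt(2)*sqrt(C))
D(E(3))*((sqrt(121 + (13 + 3)) + 62)*(236 - 96)) - 109 = (sqrt(2)*sqrt(-1/5))*((sqrt(121 + (13 + 3)) + 62)*(236 - 96)) - 109 = (sqrt(2)*(I*sqrt(5)/5))*((sqrt(121 + 16) + 62)*140) - 109 = (I*sqrt(10)/5)*((sqrt(137) + 62)*140) - 109 = (I*sqrt(10)/5)*((62 + sqrt(137))*140) - 109 = (I*sqrt(10)/5)*(8680 + 140*sqrt(137)) - 109 = I*sqrt(10)*(8680 + 140*sqrt(137))/5 - 109 = -109 + I*sqrt(10)*(8680 + 140*sqrt(137))/5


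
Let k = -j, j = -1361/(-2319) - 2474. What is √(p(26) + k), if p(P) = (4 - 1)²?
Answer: 14*√68111349/2319 ≈ 49.824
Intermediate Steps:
j = -5735845/2319 (j = -1361*(-1/2319) - 2474 = 1361/2319 - 2474 = -5735845/2319 ≈ -2473.4)
p(P) = 9 (p(P) = 3² = 9)
k = 5735845/2319 (k = -1*(-5735845/2319) = 5735845/2319 ≈ 2473.4)
√(p(26) + k) = √(9 + 5735845/2319) = √(5756716/2319) = 14*√68111349/2319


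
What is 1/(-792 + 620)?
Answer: -1/172 ≈ -0.0058140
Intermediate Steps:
1/(-792 + 620) = 1/(-172) = -1/172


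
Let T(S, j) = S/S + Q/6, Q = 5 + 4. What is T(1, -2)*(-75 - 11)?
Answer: -215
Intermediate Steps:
Q = 9
T(S, j) = 5/2 (T(S, j) = S/S + 9/6 = 1 + 9*(1/6) = 1 + 3/2 = 5/2)
T(1, -2)*(-75 - 11) = 5*(-75 - 11)/2 = (5/2)*(-86) = -215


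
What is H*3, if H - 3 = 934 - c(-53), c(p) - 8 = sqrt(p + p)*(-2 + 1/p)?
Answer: 2787 + 321*I*sqrt(106)/53 ≈ 2787.0 + 62.357*I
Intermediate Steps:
c(p) = 8 + sqrt(2)*sqrt(p)*(-2 + 1/p) (c(p) = 8 + sqrt(p + p)*(-2 + 1/p) = 8 + sqrt(2*p)*(-2 + 1/p) = 8 + (sqrt(2)*sqrt(p))*(-2 + 1/p) = 8 + sqrt(2)*sqrt(p)*(-2 + 1/p))
H = 929 + 107*I*sqrt(106)/53 (H = 3 + (934 - (8 + sqrt(2)/sqrt(-53) - 2*sqrt(2)*sqrt(-53))) = 3 + (934 - (8 + sqrt(2)*(-I*sqrt(53)/53) - 2*sqrt(2)*I*sqrt(53))) = 3 + (934 - (8 - I*sqrt(106)/53 - 2*I*sqrt(106))) = 3 + (934 - (8 - 107*I*sqrt(106)/53)) = 3 + (934 + (-8 + 107*I*sqrt(106)/53)) = 3 + (926 + 107*I*sqrt(106)/53) = 929 + 107*I*sqrt(106)/53 ≈ 929.0 + 20.786*I)
H*3 = (929 + 107*I*sqrt(106)/53)*3 = 2787 + 321*I*sqrt(106)/53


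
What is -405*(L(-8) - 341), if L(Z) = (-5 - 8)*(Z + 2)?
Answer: 106515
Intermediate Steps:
L(Z) = -26 - 13*Z (L(Z) = -13*(2 + Z) = -26 - 13*Z)
-405*(L(-8) - 341) = -405*((-26 - 13*(-8)) - 341) = -405*((-26 + 104) - 341) = -405*(78 - 341) = -405*(-263) = 106515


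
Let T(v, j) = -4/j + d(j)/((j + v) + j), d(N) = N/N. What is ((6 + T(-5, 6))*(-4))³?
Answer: -97336000/9261 ≈ -10510.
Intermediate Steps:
d(N) = 1
T(v, j) = 1/(v + 2*j) - 4/j (T(v, j) = -4/j + 1/((j + v) + j) = -4/j + 1/(v + 2*j) = 1/(v + 2*j) - 4/j)
((6 + T(-5, 6))*(-4))³ = ((6 + (-7*6 - 4*(-5))/(6*(-5 + 2*6)))*(-4))³ = ((6 + (-42 + 20)/(6*(-5 + 12)))*(-4))³ = ((6 + (⅙)*(-22)/7)*(-4))³ = ((6 + (⅙)*(⅐)*(-22))*(-4))³ = ((6 - 11/21)*(-4))³ = ((115/21)*(-4))³ = (-460/21)³ = -97336000/9261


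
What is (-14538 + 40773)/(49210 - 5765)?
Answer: 5247/8689 ≈ 0.60387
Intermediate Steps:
(-14538 + 40773)/(49210 - 5765) = 26235/43445 = 26235*(1/43445) = 5247/8689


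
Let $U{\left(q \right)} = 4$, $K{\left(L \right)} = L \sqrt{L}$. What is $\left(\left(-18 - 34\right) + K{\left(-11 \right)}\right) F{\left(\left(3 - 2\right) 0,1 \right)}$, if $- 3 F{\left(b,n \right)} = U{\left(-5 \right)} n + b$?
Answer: $\frac{208}{3} + \frac{44 i \sqrt{11}}{3} \approx 69.333 + 48.644 i$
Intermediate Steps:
$K{\left(L \right)} = L^{\frac{3}{2}}$
$F{\left(b,n \right)} = - \frac{4 n}{3} - \frac{b}{3}$ ($F{\left(b,n \right)} = - \frac{4 n + b}{3} = - \frac{b + 4 n}{3} = - \frac{4 n}{3} - \frac{b}{3}$)
$\left(\left(-18 - 34\right) + K{\left(-11 \right)}\right) F{\left(\left(3 - 2\right) 0,1 \right)} = \left(\left(-18 - 34\right) + \left(-11\right)^{\frac{3}{2}}\right) \left(\left(- \frac{4}{3}\right) 1 - \frac{\left(3 - 2\right) 0}{3}\right) = \left(-52 - 11 i \sqrt{11}\right) \left(- \frac{4}{3} - \frac{1 \cdot 0}{3}\right) = \left(-52 - 11 i \sqrt{11}\right) \left(- \frac{4}{3} - 0\right) = \left(-52 - 11 i \sqrt{11}\right) \left(- \frac{4}{3} + 0\right) = \left(-52 - 11 i \sqrt{11}\right) \left(- \frac{4}{3}\right) = \frac{208}{3} + \frac{44 i \sqrt{11}}{3}$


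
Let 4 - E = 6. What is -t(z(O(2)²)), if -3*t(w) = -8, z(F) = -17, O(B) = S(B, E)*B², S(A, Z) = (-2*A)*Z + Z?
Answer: -8/3 ≈ -2.6667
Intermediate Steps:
E = -2 (E = 4 - 1*6 = 4 - 6 = -2)
S(A, Z) = Z - 2*A*Z (S(A, Z) = -2*A*Z + Z = Z - 2*A*Z)
O(B) = B²*(-2 + 4*B) (O(B) = (-2*(1 - 2*B))*B² = (-2 + 4*B)*B² = B²*(-2 + 4*B))
t(w) = 8/3 (t(w) = -⅓*(-8) = 8/3)
-t(z(O(2)²)) = -1*8/3 = -8/3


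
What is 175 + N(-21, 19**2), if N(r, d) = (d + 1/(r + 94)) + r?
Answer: 37596/73 ≈ 515.01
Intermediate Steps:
N(r, d) = d + r + 1/(94 + r) (N(r, d) = (d + 1/(94 + r)) + r = d + r + 1/(94 + r))
175 + N(-21, 19**2) = 175 + (1 + (-21)**2 + 94*19**2 + 94*(-21) + 19**2*(-21))/(94 - 21) = 175 + (1 + 441 + 94*361 - 1974 + 361*(-21))/73 = 175 + (1 + 441 + 33934 - 1974 - 7581)/73 = 175 + (1/73)*24821 = 175 + 24821/73 = 37596/73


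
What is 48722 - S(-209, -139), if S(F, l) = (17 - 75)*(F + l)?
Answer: 28538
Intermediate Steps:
S(F, l) = -58*F - 58*l (S(F, l) = -58*(F + l) = -58*F - 58*l)
48722 - S(-209, -139) = 48722 - (-58*(-209) - 58*(-139)) = 48722 - (12122 + 8062) = 48722 - 1*20184 = 48722 - 20184 = 28538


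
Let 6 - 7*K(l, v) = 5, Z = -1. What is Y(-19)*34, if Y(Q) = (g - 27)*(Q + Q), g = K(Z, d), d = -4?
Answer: 242896/7 ≈ 34699.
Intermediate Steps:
K(l, v) = ⅐ (K(l, v) = 6/7 - ⅐*5 = 6/7 - 5/7 = ⅐)
g = ⅐ ≈ 0.14286
Y(Q) = -376*Q/7 (Y(Q) = (⅐ - 27)*(Q + Q) = -376*Q/7)
Y(-19)*34 = -376/7*(-19)*34 = (7144/7)*34 = 242896/7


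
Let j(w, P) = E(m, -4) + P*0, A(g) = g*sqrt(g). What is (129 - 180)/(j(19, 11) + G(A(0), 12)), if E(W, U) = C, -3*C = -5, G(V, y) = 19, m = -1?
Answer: -153/62 ≈ -2.4677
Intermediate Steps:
A(g) = g**(3/2)
C = 5/3 (C = -1/3*(-5) = 5/3 ≈ 1.6667)
E(W, U) = 5/3
j(w, P) = 5/3 (j(w, P) = 5/3 + P*0 = 5/3 + 0 = 5/3)
(129 - 180)/(j(19, 11) + G(A(0), 12)) = (129 - 180)/(5/3 + 19) = -51/62/3 = -51*3/62 = -153/62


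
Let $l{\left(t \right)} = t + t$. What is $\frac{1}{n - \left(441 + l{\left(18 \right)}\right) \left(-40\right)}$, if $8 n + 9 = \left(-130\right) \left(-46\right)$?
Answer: $\frac{8}{158611} \approx 5.0438 \cdot 10^{-5}$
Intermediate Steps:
$l{\left(t \right)} = 2 t$
$n = \frac{5971}{8}$ ($n = - \frac{9}{8} + \frac{\left(-130\right) \left(-46\right)}{8} = - \frac{9}{8} + \frac{1}{8} \cdot 5980 = - \frac{9}{8} + \frac{1495}{2} = \frac{5971}{8} \approx 746.38$)
$\frac{1}{n - \left(441 + l{\left(18 \right)}\right) \left(-40\right)} = \frac{1}{\frac{5971}{8} - \left(441 + 2 \cdot 18\right) \left(-40\right)} = \frac{1}{\frac{5971}{8} - \left(441 + 36\right) \left(-40\right)} = \frac{1}{\frac{5971}{8} - 477 \left(-40\right)} = \frac{1}{\frac{5971}{8} - -19080} = \frac{1}{\frac{5971}{8} + 19080} = \frac{1}{\frac{158611}{8}} = \frac{8}{158611}$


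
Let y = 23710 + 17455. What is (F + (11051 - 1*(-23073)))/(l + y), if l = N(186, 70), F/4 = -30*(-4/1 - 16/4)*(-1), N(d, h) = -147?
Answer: 16582/20509 ≈ 0.80852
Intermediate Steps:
F = -960 (F = 4*(-30*(-4/1 - 16/4)*(-1)) = 4*(-30*(-4*1 - 16*¼)*(-1)) = 4*(-30*(-4 - 4)*(-1)) = 4*(-30*(-8)*(-1)) = 4*(240*(-1)) = 4*(-240) = -960)
l = -147
y = 41165
(F + (11051 - 1*(-23073)))/(l + y) = (-960 + (11051 - 1*(-23073)))/(-147 + 41165) = (-960 + (11051 + 23073))/41018 = (-960 + 34124)*(1/41018) = 33164*(1/41018) = 16582/20509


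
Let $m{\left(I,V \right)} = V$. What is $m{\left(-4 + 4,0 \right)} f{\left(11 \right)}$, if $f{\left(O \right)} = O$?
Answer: $0$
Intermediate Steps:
$m{\left(-4 + 4,0 \right)} f{\left(11 \right)} = 0 \cdot 11 = 0$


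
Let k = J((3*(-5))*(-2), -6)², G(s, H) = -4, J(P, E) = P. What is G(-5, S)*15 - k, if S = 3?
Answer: -960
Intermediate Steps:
k = 900 (k = ((3*(-5))*(-2))² = (-15*(-2))² = 30² = 900)
G(-5, S)*15 - k = -4*15 - 1*900 = -60 - 900 = -960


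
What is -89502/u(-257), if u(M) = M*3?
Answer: 29834/257 ≈ 116.09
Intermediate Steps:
u(M) = 3*M
-89502/u(-257) = -89502/(3*(-257)) = -89502/(-771) = -89502*(-1/771) = 29834/257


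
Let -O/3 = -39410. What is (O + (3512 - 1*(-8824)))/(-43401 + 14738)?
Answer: -130566/28663 ≈ -4.5552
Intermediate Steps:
O = 118230 (O = -3*(-39410) = 118230)
(O + (3512 - 1*(-8824)))/(-43401 + 14738) = (118230 + (3512 - 1*(-8824)))/(-43401 + 14738) = (118230 + (3512 + 8824))/(-28663) = (118230 + 12336)*(-1/28663) = 130566*(-1/28663) = -130566/28663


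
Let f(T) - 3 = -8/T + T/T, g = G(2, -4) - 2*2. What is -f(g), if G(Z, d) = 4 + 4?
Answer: -2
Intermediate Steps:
G(Z, d) = 8
g = 4 (g = 8 - 2*2 = 8 - 4 = 4)
f(T) = 4 - 8/T (f(T) = 3 + (-8/T + T/T) = 3 + (-8/T + 1) = 3 + (1 - 8/T) = 4 - 8/T)
-f(g) = -(4 - 8/4) = -(4 - 8*1/4) = -(4 - 2) = -1*2 = -2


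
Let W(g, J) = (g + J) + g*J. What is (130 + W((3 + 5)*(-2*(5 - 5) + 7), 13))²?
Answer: 859329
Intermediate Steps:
W(g, J) = J + g + J*g (W(g, J) = (J + g) + J*g = J + g + J*g)
(130 + W((3 + 5)*(-2*(5 - 5) + 7), 13))² = (130 + (13 + (3 + 5)*(-2*(5 - 5) + 7) + 13*((3 + 5)*(-2*(5 - 5) + 7))))² = (130 + (13 + 8*(-2*0 + 7) + 13*(8*(-2*0 + 7))))² = (130 + (13 + 8*(0 + 7) + 13*(8*(0 + 7))))² = (130 + (13 + 8*7 + 13*(8*7)))² = (130 + (13 + 56 + 13*56))² = (130 + (13 + 56 + 728))² = (130 + 797)² = 927² = 859329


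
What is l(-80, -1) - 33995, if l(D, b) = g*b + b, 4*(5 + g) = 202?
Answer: -68083/2 ≈ -34042.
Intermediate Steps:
g = 91/2 (g = -5 + (¼)*202 = -5 + 101/2 = 91/2 ≈ 45.500)
l(D, b) = 93*b/2 (l(D, b) = 91*b/2 + b = 93*b/2)
l(-80, -1) - 33995 = (93/2)*(-1) - 33995 = -93/2 - 33995 = -68083/2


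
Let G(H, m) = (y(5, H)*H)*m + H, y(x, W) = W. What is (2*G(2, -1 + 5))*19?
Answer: 684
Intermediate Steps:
G(H, m) = H + m*H**2 (G(H, m) = (H*H)*m + H = H**2*m + H = m*H**2 + H = H + m*H**2)
(2*G(2, -1 + 5))*19 = (2*(2*(1 + 2*(-1 + 5))))*19 = (2*(2*(1 + 2*4)))*19 = (2*(2*(1 + 8)))*19 = (2*(2*9))*19 = (2*18)*19 = 36*19 = 684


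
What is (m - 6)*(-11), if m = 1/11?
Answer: 65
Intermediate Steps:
m = 1/11 ≈ 0.090909
(m - 6)*(-11) = (1/11 - 6)*(-11) = -65/11*(-11) = 65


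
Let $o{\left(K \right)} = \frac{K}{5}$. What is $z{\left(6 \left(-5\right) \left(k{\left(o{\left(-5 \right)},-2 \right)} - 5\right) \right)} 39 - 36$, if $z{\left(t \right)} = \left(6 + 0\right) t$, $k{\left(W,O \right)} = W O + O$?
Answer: $35064$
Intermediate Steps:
$o{\left(K \right)} = \frac{K}{5}$ ($o{\left(K \right)} = K \frac{1}{5} = \frac{K}{5}$)
$k{\left(W,O \right)} = O + O W$ ($k{\left(W,O \right)} = O W + O = O + O W$)
$z{\left(t \right)} = 6 t$
$z{\left(6 \left(-5\right) \left(k{\left(o{\left(-5 \right)},-2 \right)} - 5\right) \right)} 39 - 36 = 6 \cdot 6 \left(-5\right) \left(- 2 \left(1 + \frac{1}{5} \left(-5\right)\right) - 5\right) 39 - 36 = 6 \left(- 30 \left(- 2 \left(1 - 1\right) - 5\right)\right) 39 - 36 = 6 \left(- 30 \left(\left(-2\right) 0 - 5\right)\right) 39 - 36 = 6 \left(- 30 \left(0 - 5\right)\right) 39 - 36 = 6 \left(\left(-30\right) \left(-5\right)\right) 39 - 36 = 6 \cdot 150 \cdot 39 - 36 = 900 \cdot 39 - 36 = 35100 - 36 = 35064$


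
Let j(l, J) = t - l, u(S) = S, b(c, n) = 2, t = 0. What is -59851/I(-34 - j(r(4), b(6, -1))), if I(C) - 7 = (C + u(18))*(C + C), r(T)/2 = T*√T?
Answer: -59851/7 ≈ -8550.1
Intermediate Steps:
r(T) = 2*T^(3/2) (r(T) = 2*(T*√T) = 2*T^(3/2))
j(l, J) = -l (j(l, J) = 0 - l = -l)
I(C) = 7 + 2*C*(18 + C) (I(C) = 7 + (C + 18)*(C + C) = 7 + (18 + C)*(2*C) = 7 + 2*C*(18 + C))
-59851/I(-34 - j(r(4), b(6, -1))) = -59851/(7 + 2*(-34 - (-1)*2*4^(3/2))² + 36*(-34 - (-1)*2*4^(3/2))) = -59851/(7 + 2*(-34 - (-1)*2*8)² + 36*(-34 - (-1)*2*8)) = -59851/(7 + 2*(-34 - (-1)*16)² + 36*(-34 - (-1)*16)) = -59851/(7 + 2*(-34 - 1*(-16))² + 36*(-34 - 1*(-16))) = -59851/(7 + 2*(-34 + 16)² + 36*(-34 + 16)) = -59851/(7 + 2*(-18)² + 36*(-18)) = -59851/(7 + 2*324 - 648) = -59851/(7 + 648 - 648) = -59851/7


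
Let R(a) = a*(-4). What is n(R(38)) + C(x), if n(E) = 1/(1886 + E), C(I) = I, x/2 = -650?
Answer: -2254199/1734 ≈ -1300.0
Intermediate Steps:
x = -1300 (x = 2*(-650) = -1300)
R(a) = -4*a
n(R(38)) + C(x) = 1/(1886 - 4*38) - 1300 = 1/(1886 - 152) - 1300 = 1/1734 - 1300 = -2254199/1734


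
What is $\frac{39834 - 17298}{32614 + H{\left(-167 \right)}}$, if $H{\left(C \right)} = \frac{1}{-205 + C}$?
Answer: $\frac{8383392}{12132407} \approx 0.69099$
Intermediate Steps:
$\frac{39834 - 17298}{32614 + H{\left(-167 \right)}} = \frac{39834 - 17298}{32614 + \frac{1}{-205 - 167}} = \frac{22536}{32614 + \frac{1}{-372}} = \frac{22536}{32614 - \frac{1}{372}} = \frac{22536}{\frac{12132407}{372}} = 22536 \cdot \frac{372}{12132407} = \frac{8383392}{12132407}$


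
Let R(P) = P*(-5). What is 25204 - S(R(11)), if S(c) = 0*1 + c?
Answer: 25259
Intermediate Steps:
R(P) = -5*P
S(c) = c (S(c) = 0 + c = c)
25204 - S(R(11)) = 25204 - (-5)*11 = 25204 - 1*(-55) = 25204 + 55 = 25259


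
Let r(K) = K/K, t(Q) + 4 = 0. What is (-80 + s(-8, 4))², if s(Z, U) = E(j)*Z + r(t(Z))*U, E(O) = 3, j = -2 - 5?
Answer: 10000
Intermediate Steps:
j = -7
t(Q) = -4 (t(Q) = -4 + 0 = -4)
r(K) = 1
s(Z, U) = U + 3*Z (s(Z, U) = 3*Z + 1*U = 3*Z + U = U + 3*Z)
(-80 + s(-8, 4))² = (-80 + (4 + 3*(-8)))² = (-80 + (4 - 24))² = (-80 - 20)² = (-100)² = 10000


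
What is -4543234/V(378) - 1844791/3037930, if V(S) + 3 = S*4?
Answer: -13804810655239/4584236370 ≈ -3011.4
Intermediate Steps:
V(S) = -3 + 4*S (V(S) = -3 + S*4 = -3 + 4*S)
-4543234/V(378) - 1844791/3037930 = -4543234/(-3 + 4*378) - 1844791/3037930 = -4543234/(-3 + 1512) - 1844791*1/3037930 = -4543234/1509 - 1844791/3037930 = -13804810655239/4584236370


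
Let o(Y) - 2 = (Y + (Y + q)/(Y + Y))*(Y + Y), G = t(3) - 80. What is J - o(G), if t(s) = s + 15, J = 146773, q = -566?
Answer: 139711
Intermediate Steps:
t(s) = 15 + s
G = -62 (G = (15 + 3) - 80 = 18 - 80 = -62)
o(Y) = 2 + 2*Y*(Y + (-566 + Y)/(2*Y)) (o(Y) = 2 + (Y + (Y - 566)/(Y + Y))*(Y + Y) = 2 + (Y + (-566 + Y)/((2*Y)))*(2*Y) = 2 + (Y + (-566 + Y)*(1/(2*Y)))*(2*Y) = 2 + (Y + (-566 + Y)/(2*Y))*(2*Y) = 2 + 2*Y*(Y + (-566 + Y)/(2*Y)))
J - o(G) = 146773 - (-564 - 62 + 2*(-62)²) = 146773 - (-564 - 62 + 2*3844) = 146773 - (-564 - 62 + 7688) = 146773 - 1*7062 = 146773 - 7062 = 139711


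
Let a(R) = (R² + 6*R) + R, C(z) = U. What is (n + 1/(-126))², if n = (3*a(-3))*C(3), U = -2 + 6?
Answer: 329241025/15876 ≈ 20738.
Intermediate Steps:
U = 4
C(z) = 4
a(R) = R² + 7*R
n = -144 (n = (3*(-3*(7 - 3)))*4 = (3*(-3*4))*4 = (3*(-12))*4 = -36*4 = -144)
(n + 1/(-126))² = (-144 + 1/(-126))² = (-144 - 1/126)² = (-18145/126)² = 329241025/15876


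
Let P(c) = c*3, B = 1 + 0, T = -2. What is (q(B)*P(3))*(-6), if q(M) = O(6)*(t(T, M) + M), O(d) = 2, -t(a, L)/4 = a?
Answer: -972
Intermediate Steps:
B = 1
t(a, L) = -4*a
P(c) = 3*c
q(M) = 16 + 2*M (q(M) = 2*(-4*(-2) + M) = 2*(8 + M) = 16 + 2*M)
(q(B)*P(3))*(-6) = ((16 + 2*1)*(3*3))*(-6) = ((16 + 2)*9)*(-6) = (18*9)*(-6) = 162*(-6) = -972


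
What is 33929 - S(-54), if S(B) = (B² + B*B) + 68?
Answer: 28029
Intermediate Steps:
S(B) = 68 + 2*B² (S(B) = (B² + B²) + 68 = 2*B² + 68 = 68 + 2*B²)
33929 - S(-54) = 33929 - (68 + 2*(-54)²) = 33929 - (68 + 2*2916) = 33929 - (68 + 5832) = 33929 - 1*5900 = 33929 - 5900 = 28029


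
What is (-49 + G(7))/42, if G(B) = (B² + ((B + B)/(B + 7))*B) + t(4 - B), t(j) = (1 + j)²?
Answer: 11/42 ≈ 0.26190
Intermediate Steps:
G(B) = B² + (5 - B)² + 2*B²/(7 + B) (G(B) = (B² + ((B + B)/(B + 7))*B) + (1 + (4 - B))² = (B² + ((2*B)/(7 + B))*B) + (5 - B)² = (B² + (2*B/(7 + B))*B) + (5 - B)² = (B² + 2*B²/(7 + B)) + (5 - B)² = B² + (5 - B)² + 2*B²/(7 + B))
(-49 + G(7))/42 = (-49 + (175 - 45*7 + 2*7³ + 6*7²)/(7 + 7))/42 = (-49 + (175 - 315 + 2*343 + 6*49)/14)/42 = (-49 + (175 - 315 + 686 + 294)/14)/42 = (-49 + (1/14)*840)/42 = (-49 + 60)/42 = (1/42)*11 = 11/42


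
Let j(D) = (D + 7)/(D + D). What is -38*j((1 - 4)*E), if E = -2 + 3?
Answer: 76/3 ≈ 25.333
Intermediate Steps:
E = 1
j(D) = (7 + D)/(2*D) (j(D) = (7 + D)/((2*D)) = (7 + D)*(1/(2*D)) = (7 + D)/(2*D))
-38*j((1 - 4)*E) = -19*(7 + (1 - 4)*1)/((1 - 4)*1) = -19*(7 - 3*1)/((-3*1)) = -19*(7 - 3)/(-3) = -19*(-1)*4/3 = -38*(-⅔) = 76/3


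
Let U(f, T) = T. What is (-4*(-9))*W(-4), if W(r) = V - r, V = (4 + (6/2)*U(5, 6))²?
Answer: 17568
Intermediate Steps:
V = 484 (V = (4 + (6/2)*6)² = (4 + (6*(½))*6)² = (4 + 3*6)² = (4 + 18)² = 22² = 484)
W(r) = 484 - r
(-4*(-9))*W(-4) = (-4*(-9))*(484 - 1*(-4)) = 36*(484 + 4) = 36*488 = 17568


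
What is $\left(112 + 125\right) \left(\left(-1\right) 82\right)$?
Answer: $-19434$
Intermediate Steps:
$\left(112 + 125\right) \left(\left(-1\right) 82\right) = 237 \left(-82\right) = -19434$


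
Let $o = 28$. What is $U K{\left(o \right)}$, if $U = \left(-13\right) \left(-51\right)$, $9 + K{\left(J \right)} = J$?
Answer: $12597$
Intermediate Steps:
$K{\left(J \right)} = -9 + J$
$U = 663$
$U K{\left(o \right)} = 663 \left(-9 + 28\right) = 663 \cdot 19 = 12597$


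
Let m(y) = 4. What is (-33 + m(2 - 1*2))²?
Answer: 841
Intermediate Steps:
(-33 + m(2 - 1*2))² = (-33 + 4)² = (-29)² = 841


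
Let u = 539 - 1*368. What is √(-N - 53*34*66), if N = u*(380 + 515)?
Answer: I*√271977 ≈ 521.51*I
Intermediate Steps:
u = 171 (u = 539 - 368 = 171)
N = 153045 (N = 171*(380 + 515) = 171*895 = 153045)
√(-N - 53*34*66) = √(-1*153045 - 53*34*66) = √(-153045 - 1802*66) = √(-153045 - 118932) = √(-271977) = I*√271977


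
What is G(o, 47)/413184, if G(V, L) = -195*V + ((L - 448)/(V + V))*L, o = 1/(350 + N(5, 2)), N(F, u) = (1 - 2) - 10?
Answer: -721972159/93379584 ≈ -7.7316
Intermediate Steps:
N(F, u) = -11 (N(F, u) = -1 - 10 = -11)
o = 1/339 (o = 1/(350 - 11) = 1/339 ≈ 0.0029499)
G(V, L) = -195*V + L*(-448 + L)/(2*V) (G(V, L) = -195*V + ((-448 + L)/((2*V)))*L = -195*V + ((-448 + L)*(1/(2*V)))*L = -195*V + ((-448 + L)/(2*V))*L = -195*V + L*(-448 + L)/(2*V))
G(o, 47)/413184 = ((47² - 448*47 - 390*(1/339)²)/(2*(1/339)))/413184 = ((½)*339*(2209 - 21056 - 390*1/114921))*(1/413184) = ((½)*339*(2209 - 21056 - 130/38307))*(1/413184) = ((½)*339*(-721972159/38307))*(1/413184) = -721972159/226*1/413184 = -721972159/93379584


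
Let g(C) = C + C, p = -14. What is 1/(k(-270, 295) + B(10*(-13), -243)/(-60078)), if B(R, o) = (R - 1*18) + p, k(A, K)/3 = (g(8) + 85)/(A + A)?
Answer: -1802340/1006453 ≈ -1.7908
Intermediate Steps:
g(C) = 2*C
k(A, K) = 303/(2*A) (k(A, K) = 3*((2*8 + 85)/(A + A)) = 3*((16 + 85)/((2*A))) = 3*(101*(1/(2*A))) = 3*(101/(2*A)) = 303/(2*A))
B(R, o) = -32 + R (B(R, o) = (R - 1*18) - 14 = (R - 18) - 14 = (-18 + R) - 14 = -32 + R)
1/(k(-270, 295) + B(10*(-13), -243)/(-60078)) = 1/((303/2)/(-270) + (-32 + 10*(-13))/(-60078)) = 1/((303/2)*(-1/270) + (-32 - 130)*(-1/60078)) = 1/(-101/180 - 162*(-1/60078)) = 1/(-101/180 + 27/10013) = 1/(-1006453/1802340) = -1802340/1006453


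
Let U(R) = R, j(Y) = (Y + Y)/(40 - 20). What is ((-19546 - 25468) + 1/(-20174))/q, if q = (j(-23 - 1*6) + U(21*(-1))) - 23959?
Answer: 4540562185/2419155123 ≈ 1.8769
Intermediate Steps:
j(Y) = Y/10 (j(Y) = (2*Y)/20 = (2*Y)*(1/20) = Y/10)
q = -239829/10 (q = ((-23 - 1*6)/10 + 21*(-1)) - 23959 = ((-23 - 6)/10 - 21) - 23959 = ((⅒)*(-29) - 21) - 23959 = (-29/10 - 21) - 23959 = -239/10 - 23959 = -239829/10 ≈ -23983.)
((-19546 - 25468) + 1/(-20174))/q = ((-19546 - 25468) + 1/(-20174))/(-239829/10) = (-45014 - 1/20174)*(-10/239829) = -908112437/20174*(-10/239829) = 4540562185/2419155123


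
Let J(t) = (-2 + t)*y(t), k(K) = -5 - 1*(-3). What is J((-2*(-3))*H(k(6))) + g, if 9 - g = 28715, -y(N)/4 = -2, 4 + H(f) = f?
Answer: -29010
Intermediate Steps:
k(K) = -2 (k(K) = -5 + 3 = -2)
H(f) = -4 + f
y(N) = 8 (y(N) = -4*(-2) = 8)
J(t) = -16 + 8*t (J(t) = (-2 + t)*8 = -16 + 8*t)
g = -28706 (g = 9 - 1*28715 = 9 - 28715 = -28706)
J((-2*(-3))*H(k(6))) + g = (-16 + 8*((-2*(-3))*(-4 - 2))) - 28706 = (-16 + 8*(6*(-6))) - 28706 = (-16 + 8*(-36)) - 28706 = (-16 - 288) - 28706 = -304 - 28706 = -29010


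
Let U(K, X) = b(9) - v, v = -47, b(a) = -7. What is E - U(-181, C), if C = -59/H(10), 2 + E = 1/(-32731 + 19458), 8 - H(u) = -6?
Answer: -557467/13273 ≈ -42.000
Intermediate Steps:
H(u) = 14 (H(u) = 8 - 1*(-6) = 8 + 6 = 14)
E = -26547/13273 (E = -2 + 1/(-32731 + 19458) = -2 + 1/(-13273) = -2 - 1/13273 = -26547/13273 ≈ -2.0001)
C = -59/14 ≈ -4.2143
U(K, X) = 40 (U(K, X) = -7 - 1*(-47) = -7 + 47 = 40)
E - U(-181, C) = -26547/13273 - 1*40 = -26547/13273 - 40 = -557467/13273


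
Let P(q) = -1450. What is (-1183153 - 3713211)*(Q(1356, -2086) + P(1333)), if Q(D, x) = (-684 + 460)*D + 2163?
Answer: 1483750079284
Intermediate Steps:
Q(D, x) = 2163 - 224*D (Q(D, x) = -224*D + 2163 = 2163 - 224*D)
(-1183153 - 3713211)*(Q(1356, -2086) + P(1333)) = (-1183153 - 3713211)*((2163 - 224*1356) - 1450) = -4896364*((2163 - 303744) - 1450) = -4896364*(-301581 - 1450) = -4896364*(-303031) = 1483750079284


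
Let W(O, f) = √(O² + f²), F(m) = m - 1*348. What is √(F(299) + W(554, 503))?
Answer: √(-49 + 5*√22397) ≈ 26.444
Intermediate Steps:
F(m) = -348 + m (F(m) = m - 348 = -348 + m)
√(F(299) + W(554, 503)) = √((-348 + 299) + √(554² + 503²)) = √(-49 + √(306916 + 253009)) = √(-49 + √559925) = √(-49 + 5*√22397)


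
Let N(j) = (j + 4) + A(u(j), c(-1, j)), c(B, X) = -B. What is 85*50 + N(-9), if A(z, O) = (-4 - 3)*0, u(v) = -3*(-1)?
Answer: 4245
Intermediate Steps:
u(v) = 3
A(z, O) = 0 (A(z, O) = -7*0 = 0)
N(j) = 4 + j (N(j) = (j + 4) + 0 = (4 + j) + 0 = 4 + j)
85*50 + N(-9) = 85*50 + (4 - 9) = 4250 - 5 = 4245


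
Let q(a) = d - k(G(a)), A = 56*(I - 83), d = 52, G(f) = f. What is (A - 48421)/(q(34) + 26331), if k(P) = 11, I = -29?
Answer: -54693/26372 ≈ -2.0739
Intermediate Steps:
A = -6272 (A = 56*(-29 - 83) = 56*(-112) = -6272)
q(a) = 41 (q(a) = 52 - 1*11 = 52 - 11 = 41)
(A - 48421)/(q(34) + 26331) = (-6272 - 48421)/(41 + 26331) = -54693/26372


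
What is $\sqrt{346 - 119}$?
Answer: $\sqrt{227} \approx 15.067$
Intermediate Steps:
$\sqrt{346 - 119} = \sqrt{227}$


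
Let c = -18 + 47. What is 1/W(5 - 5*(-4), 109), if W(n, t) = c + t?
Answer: 1/138 ≈ 0.0072464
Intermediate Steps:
c = 29
W(n, t) = 29 + t
1/W(5 - 5*(-4), 109) = 1/(29 + 109) = 1/138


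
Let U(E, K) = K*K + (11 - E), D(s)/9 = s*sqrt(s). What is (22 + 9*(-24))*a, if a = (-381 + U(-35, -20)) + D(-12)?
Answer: -12610 + 41904*I*sqrt(3) ≈ -12610.0 + 72580.0*I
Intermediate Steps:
D(s) = 9*s**(3/2) (D(s) = 9*(s*sqrt(s)) = 9*s**(3/2))
U(E, K) = 11 + K**2 - E (U(E, K) = K**2 + (11 - E) = 11 + K**2 - E)
a = 65 - 216*I*sqrt(3) (a = (-381 + (11 + (-20)**2 - 1*(-35))) + 9*(-12)**(3/2) = (-381 + (11 + 400 + 35)) + 9*(-24*I*sqrt(3)) = (-381 + 446) - 216*I*sqrt(3) = 65 - 216*I*sqrt(3) ≈ 65.0 - 374.12*I)
(22 + 9*(-24))*a = (22 + 9*(-24))*(65 - 216*I*sqrt(3)) = (22 - 216)*(65 - 216*I*sqrt(3)) = -194*(65 - 216*I*sqrt(3)) = -12610 + 41904*I*sqrt(3)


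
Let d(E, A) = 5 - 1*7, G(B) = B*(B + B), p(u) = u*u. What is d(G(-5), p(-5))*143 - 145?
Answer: -431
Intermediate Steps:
p(u) = u²
G(B) = 2*B² (G(B) = B*(2*B) = 2*B²)
d(E, A) = -2 (d(E, A) = 5 - 7 = -2)
d(G(-5), p(-5))*143 - 145 = -2*143 - 145 = -286 - 145 = -431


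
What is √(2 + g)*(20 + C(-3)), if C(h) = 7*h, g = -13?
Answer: -I*√11 ≈ -3.3166*I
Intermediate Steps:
√(2 + g)*(20 + C(-3)) = √(2 - 13)*(20 + 7*(-3)) = √(-11)*(20 - 21) = (I*√11)*(-1) = -I*√11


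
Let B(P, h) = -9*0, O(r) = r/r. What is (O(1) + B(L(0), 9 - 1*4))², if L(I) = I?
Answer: 1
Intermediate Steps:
O(r) = 1
B(P, h) = 0
(O(1) + B(L(0), 9 - 1*4))² = (1 + 0)² = 1² = 1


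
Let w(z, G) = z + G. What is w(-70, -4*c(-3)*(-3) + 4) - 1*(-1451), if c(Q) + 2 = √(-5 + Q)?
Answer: 1361 + 24*I*√2 ≈ 1361.0 + 33.941*I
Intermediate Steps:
c(Q) = -2 + √(-5 + Q)
w(z, G) = G + z
w(-70, -4*c(-3)*(-3) + 4) - 1*(-1451) = ((-4*(-2 + √(-5 - 3))*(-3) + 4) - 70) - 1*(-1451) = ((-4*(-2 + √(-8))*(-3) + 4) - 70) + 1451 = ((-4*(-2 + 2*I*√2)*(-3) + 4) - 70) + 1451 = ((-4*(6 - 6*I*√2) + 4) - 70) + 1451 = (((-24 + 24*I*√2) + 4) - 70) + 1451 = ((-20 + 24*I*√2) - 70) + 1451 = (-90 + 24*I*√2) + 1451 = 1361 + 24*I*√2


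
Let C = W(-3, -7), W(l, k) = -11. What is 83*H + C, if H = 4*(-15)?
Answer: -4991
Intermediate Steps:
H = -60
C = -11
83*H + C = 83*(-60) - 11 = -4980 - 11 = -4991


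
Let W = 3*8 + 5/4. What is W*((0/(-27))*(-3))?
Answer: 0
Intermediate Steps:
W = 101/4 (W = 24 + 5*(¼) = 24 + 5/4 = 101/4 ≈ 25.250)
W*((0/(-27))*(-3)) = 101*((0/(-27))*(-3))/4 = 101*((0*(-1/27))*(-3))/4 = 101*(0*(-3))/4 = (101/4)*0 = 0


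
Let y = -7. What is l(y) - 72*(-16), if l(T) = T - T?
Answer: 1152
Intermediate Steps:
l(T) = 0
l(y) - 72*(-16) = 0 - 72*(-16) = 0 + 1152 = 1152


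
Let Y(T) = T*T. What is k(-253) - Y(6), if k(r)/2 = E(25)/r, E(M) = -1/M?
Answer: -227698/6325 ≈ -36.000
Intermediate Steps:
Y(T) = T²
k(r) = -2/(25*r) (k(r) = 2*((-1/25)/r) = 2*((-1*1/25)/r) = 2*(-1/(25*r)) = -2/(25*r))
k(-253) - Y(6) = -2/25/(-253) - 1*6² = -2/25*(-1/253) - 1*36 = 2/6325 - 36 = -227698/6325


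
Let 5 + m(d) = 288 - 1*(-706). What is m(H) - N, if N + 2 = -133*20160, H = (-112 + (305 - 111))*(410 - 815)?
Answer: 2682271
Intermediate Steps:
H = -33210 (H = (-112 + 194)*(-405) = 82*(-405) = -33210)
m(d) = 989 (m(d) = -5 + (288 - 1*(-706)) = -5 + (288 + 706) = -5 + 994 = 989)
N = -2681282 (N = -2 - 133*20160 = -2 - 2681280 = -2681282)
m(H) - N = 989 - 1*(-2681282) = 989 + 2681282 = 2682271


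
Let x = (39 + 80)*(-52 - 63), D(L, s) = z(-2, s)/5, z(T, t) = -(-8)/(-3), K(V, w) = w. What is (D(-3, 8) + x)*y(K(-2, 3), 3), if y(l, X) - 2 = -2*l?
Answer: 821132/15 ≈ 54742.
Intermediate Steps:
z(T, t) = -8/3 (z(T, t) = -(-8)*(-1)/3 = -4*2/3 = -8/3)
y(l, X) = 2 - 2*l
D(L, s) = -8/15 (D(L, s) = -8/3/5 = -8/3*1/5 = -8/15)
x = -13685 (x = 119*(-115) = -13685)
(D(-3, 8) + x)*y(K(-2, 3), 3) = (-8/15 - 13685)*(2 - 2*3) = -205283*(2 - 6)/15 = -205283/15*(-4) = 821132/15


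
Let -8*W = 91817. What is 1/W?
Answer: -8/91817 ≈ -8.7130e-5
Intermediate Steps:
W = -91817/8 (W = -1/8*91817 = -91817/8 ≈ -11477.)
1/W = 1/(-91817/8) = -8/91817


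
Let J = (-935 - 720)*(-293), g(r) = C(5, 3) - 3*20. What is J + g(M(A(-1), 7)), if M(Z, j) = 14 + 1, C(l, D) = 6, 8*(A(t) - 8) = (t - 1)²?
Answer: 484861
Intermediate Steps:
A(t) = 8 + (-1 + t)²/8 (A(t) = 8 + (t - 1)²/8 = 8 + (-1 + t)²/8)
M(Z, j) = 15
g(r) = -54 (g(r) = 6 - 3*20 = 6 - 60 = -54)
J = 484915 (J = -1655*(-293) = 484915)
J + g(M(A(-1), 7)) = 484915 - 54 = 484861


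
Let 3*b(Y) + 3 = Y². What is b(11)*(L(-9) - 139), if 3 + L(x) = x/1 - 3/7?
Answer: -125080/21 ≈ -5956.2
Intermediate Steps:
L(x) = -24/7 + x (L(x) = -3 + (x/1 - 3/7) = -3 + (x*1 - 3*⅐) = -3 + (x - 3/7) = -3 + (-3/7 + x) = -24/7 + x)
b(Y) = -1 + Y²/3
b(11)*(L(-9) - 139) = (-1 + (⅓)*11²)*((-24/7 - 9) - 139) = (-1 + (⅓)*121)*(-87/7 - 139) = (-1 + 121/3)*(-1060/7) = (118/3)*(-1060/7) = -125080/21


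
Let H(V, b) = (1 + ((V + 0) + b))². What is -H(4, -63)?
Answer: -3364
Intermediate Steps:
H(V, b) = (1 + V + b)² (H(V, b) = (1 + (V + b))² = (1 + V + b)²)
-H(4, -63) = -(1 + 4 - 63)² = -1*(-58)² = -1*3364 = -3364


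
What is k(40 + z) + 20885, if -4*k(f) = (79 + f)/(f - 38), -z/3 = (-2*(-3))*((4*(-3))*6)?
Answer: 108433505/5192 ≈ 20885.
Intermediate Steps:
z = 1296 (z = -3*(-2*(-3))*(4*(-3))*6 = -18*(-12*6) = -18*(-72) = -3*(-432) = 1296)
k(f) = -(79 + f)/(4*(-38 + f)) (k(f) = -(79 + f)/(4*(f - 38)) = -(79 + f)/(4*(-38 + f)))
k(40 + z) + 20885 = (-79 - (40 + 1296))/(4*(-38 + (40 + 1296))) + 20885 = (-79 - 1*1336)/(4*(-38 + 1336)) + 20885 = (¼)*(-79 - 1336)/1298 + 20885 = (¼)*(1/1298)*(-1415) + 20885 = -1415/5192 + 20885 = 108433505/5192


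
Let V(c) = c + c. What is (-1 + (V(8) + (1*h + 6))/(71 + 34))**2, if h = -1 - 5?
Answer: 7921/11025 ≈ 0.71846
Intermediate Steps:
h = -6
V(c) = 2*c
(-1 + (V(8) + (1*h + 6))/(71 + 34))**2 = (-1 + (2*8 + (1*(-6) + 6))/(71 + 34))**2 = (-1 + (16 + (-6 + 6))/105)**2 = (-1 + (16 + 0)*(1/105))**2 = (-1 + 16*(1/105))**2 = (-1 + 16/105)**2 = (-89/105)**2 = 7921/11025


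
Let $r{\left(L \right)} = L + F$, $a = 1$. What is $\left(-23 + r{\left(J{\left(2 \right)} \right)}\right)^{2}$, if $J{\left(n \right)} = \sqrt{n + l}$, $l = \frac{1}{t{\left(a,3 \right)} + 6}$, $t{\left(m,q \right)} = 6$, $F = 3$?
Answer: $\frac{4825}{12} - \frac{100 \sqrt{3}}{3} \approx 344.35$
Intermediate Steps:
$l = \frac{1}{12}$ ($l = \frac{1}{6 + 6} = \frac{1}{12} \approx 0.083333$)
$J{\left(n \right)} = \sqrt{\frac{1}{12} + n}$ ($J{\left(n \right)} = \sqrt{n + \frac{1}{12}} = \sqrt{\frac{1}{12} + n}$)
$r{\left(L \right)} = 3 + L$ ($r{\left(L \right)} = L + 3 = 3 + L$)
$\left(-23 + r{\left(J{\left(2 \right)} \right)}\right)^{2} = \left(-23 + \left(3 + \frac{\sqrt{3 + 36 \cdot 2}}{6}\right)\right)^{2} = \left(-23 + \left(3 + \frac{\sqrt{3 + 72}}{6}\right)\right)^{2} = \left(-23 + \left(3 + \frac{\sqrt{75}}{6}\right)\right)^{2} = \left(-23 + \left(3 + \frac{5 \sqrt{3}}{6}\right)\right)^{2} = \left(-20 + \frac{5 \sqrt{3}}{6}\right)^{2}$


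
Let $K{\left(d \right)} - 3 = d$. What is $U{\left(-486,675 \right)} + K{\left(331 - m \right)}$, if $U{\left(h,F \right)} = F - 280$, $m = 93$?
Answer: $636$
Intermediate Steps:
$U{\left(h,F \right)} = -280 + F$
$K{\left(d \right)} = 3 + d$
$U{\left(-486,675 \right)} + K{\left(331 - m \right)} = \left(-280 + 675\right) + \left(3 + \left(331 - 93\right)\right) = 395 + \left(3 + \left(331 - 93\right)\right) = 395 + \left(3 + 238\right) = 395 + 241 = 636$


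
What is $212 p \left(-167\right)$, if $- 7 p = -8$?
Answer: $- \frac{283232}{7} \approx -40462.0$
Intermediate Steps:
$p = \frac{8}{7}$ ($p = \left(- \frac{1}{7}\right) \left(-8\right) = \frac{8}{7} \approx 1.1429$)
$212 p \left(-167\right) = 212 \cdot \frac{8}{7} \left(-167\right) = \frac{1696}{7} \left(-167\right) = - \frac{283232}{7}$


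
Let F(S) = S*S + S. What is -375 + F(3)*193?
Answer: 1941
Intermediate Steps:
F(S) = S + S² (F(S) = S² + S = S + S²)
-375 + F(3)*193 = -375 + (3*(1 + 3))*193 = -375 + (3*4)*193 = -375 + 12*193 = -375 + 2316 = 1941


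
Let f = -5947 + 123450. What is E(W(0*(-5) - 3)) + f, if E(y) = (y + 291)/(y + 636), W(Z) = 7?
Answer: 75554727/643 ≈ 1.1750e+5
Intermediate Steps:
f = 117503
E(y) = (291 + y)/(636 + y)
E(W(0*(-5) - 3)) + f = (291 + 7)/(636 + 7) + 117503 = 298/643 + 117503 = 75554727/643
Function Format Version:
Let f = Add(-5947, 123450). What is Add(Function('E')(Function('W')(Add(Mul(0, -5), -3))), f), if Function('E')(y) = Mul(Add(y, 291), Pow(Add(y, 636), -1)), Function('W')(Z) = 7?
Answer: Rational(75554727, 643) ≈ 1.1750e+5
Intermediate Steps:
f = 117503
Function('E')(y) = Mul(Pow(Add(636, y), -1), Add(291, y)) (Function('E')(y) = Mul(Add(291, y), Pow(Add(636, y), -1)) = Mul(Pow(Add(636, y), -1), Add(291, y)))
Add(Function('E')(Function('W')(Add(Mul(0, -5), -3))), f) = Add(Mul(Pow(Add(636, 7), -1), Add(291, 7)), 117503) = Add(Mul(Pow(643, -1), 298), 117503) = Add(Mul(Rational(1, 643), 298), 117503) = Add(Rational(298, 643), 117503) = Rational(75554727, 643)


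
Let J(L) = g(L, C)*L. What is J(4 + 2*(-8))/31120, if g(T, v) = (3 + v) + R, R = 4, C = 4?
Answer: -33/7780 ≈ -0.0042416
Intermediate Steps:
g(T, v) = 7 + v (g(T, v) = (3 + v) + 4 = 7 + v)
J(L) = 11*L (J(L) = (7 + 4)*L = 11*L)
J(4 + 2*(-8))/31120 = (11*(4 + 2*(-8)))/31120 = (11*(4 - 16))*(1/31120) = (11*(-12))*(1/31120) = -132*1/31120 = -33/7780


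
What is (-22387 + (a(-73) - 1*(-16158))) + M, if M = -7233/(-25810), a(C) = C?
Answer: -162647387/25810 ≈ -6301.7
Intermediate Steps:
M = 7233/25810 (M = -7233*(-1/25810) = 7233/25810 ≈ 0.28024)
(-22387 + (a(-73) - 1*(-16158))) + M = (-22387 + (-73 - 1*(-16158))) + 7233/25810 = (-22387 + (-73 + 16158)) + 7233/25810 = (-22387 + 16085) + 7233/25810 = -6302 + 7233/25810 = -162647387/25810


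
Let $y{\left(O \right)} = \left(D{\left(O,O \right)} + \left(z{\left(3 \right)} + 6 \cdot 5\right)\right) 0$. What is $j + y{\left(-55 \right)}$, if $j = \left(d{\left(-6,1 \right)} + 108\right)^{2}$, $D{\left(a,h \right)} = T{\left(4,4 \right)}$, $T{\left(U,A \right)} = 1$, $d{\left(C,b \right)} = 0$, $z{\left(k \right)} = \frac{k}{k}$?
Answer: $11664$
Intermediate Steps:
$z{\left(k \right)} = 1$
$D{\left(a,h \right)} = 1$
$y{\left(O \right)} = 0$ ($y{\left(O \right)} = \left(1 + \left(1 + 6 \cdot 5\right)\right) 0 = \left(1 + \left(1 + 30\right)\right) 0 = \left(1 + 31\right) 0 = 32 \cdot 0 = 0$)
$j = 11664$ ($j = \left(0 + 108\right)^{2} = 108^{2} = 11664$)
$j + y{\left(-55 \right)} = 11664 + 0 = 11664$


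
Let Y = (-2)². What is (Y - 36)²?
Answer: 1024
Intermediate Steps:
Y = 4
(Y - 36)² = (4 - 36)² = (-32)² = 1024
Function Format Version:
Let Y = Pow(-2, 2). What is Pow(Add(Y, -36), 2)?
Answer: 1024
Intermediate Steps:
Y = 4
Pow(Add(Y, -36), 2) = Pow(Add(4, -36), 2) = Pow(-32, 2) = 1024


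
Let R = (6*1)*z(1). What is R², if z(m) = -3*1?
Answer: 324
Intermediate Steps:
z(m) = -3
R = -18 (R = (6*1)*(-3) = 6*(-3) = -18)
R² = (-18)² = 324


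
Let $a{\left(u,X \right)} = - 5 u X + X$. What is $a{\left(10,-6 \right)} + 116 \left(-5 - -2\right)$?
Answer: $-54$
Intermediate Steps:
$a{\left(u,X \right)} = X - 5 X u$ ($a{\left(u,X \right)} = - 5 X u + X = X - 5 X u$)
$a{\left(10,-6 \right)} + 116 \left(-5 - -2\right) = - 6 \left(1 - 50\right) + 116 \left(-5 - -2\right) = - 6 \left(1 - 50\right) + 116 \left(-5 + 2\right) = \left(-6\right) \left(-49\right) + 116 \left(-3\right) = 294 - 348 = -54$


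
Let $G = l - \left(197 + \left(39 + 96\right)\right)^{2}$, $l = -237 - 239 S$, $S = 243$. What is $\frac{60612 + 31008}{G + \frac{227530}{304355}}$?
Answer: $- \frac{1394250255}{2564757773} \approx -0.54362$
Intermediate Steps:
$l = -58314$ ($l = -237 - 58077 = -58314$)
$G = -168538$ ($G = -58314 - \left(197 + \left(39 + 96\right)\right)^{2} = -58314 - \left(197 + 135\right)^{2} = -58314 - 332^{2} = -58314 - 110224 = -168538$)
$\frac{60612 + 31008}{G + \frac{227530}{304355}} = \frac{60612 + 31008}{-168538 + \frac{227530}{304355}} = \frac{91620}{-168538 + 227530 \cdot \frac{1}{304355}} = \frac{91620}{-168538 + \frac{45506}{60871}} = \frac{91620}{- \frac{10259031092}{60871}} = 91620 \left(- \frac{60871}{10259031092}\right) = - \frac{1394250255}{2564757773}$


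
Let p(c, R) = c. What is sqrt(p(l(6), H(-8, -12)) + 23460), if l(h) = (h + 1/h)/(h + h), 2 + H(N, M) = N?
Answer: sqrt(3378314)/12 ≈ 153.17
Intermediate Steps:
H(N, M) = -2 + N
l(h) = (h + 1/h)/(2*h) (l(h) = (h + 1/h)/((2*h)) = (h + 1/h)*(1/(2*h)) = (h + 1/h)/(2*h))
sqrt(p(l(6), H(-8, -12)) + 23460) = sqrt((1/2)*(1 + 6**2)/6**2 + 23460) = sqrt((1/2)*(1/36)*(1 + 36) + 23460) = sqrt((1/2)*(1/36)*37 + 23460) = sqrt(37/72 + 23460) = sqrt(1689157/72) = sqrt(3378314)/12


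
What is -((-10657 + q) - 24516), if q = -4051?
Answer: 39224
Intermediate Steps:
-((-10657 + q) - 24516) = -((-10657 - 4051) - 24516) = -(-14708 - 24516) = -1*(-39224) = 39224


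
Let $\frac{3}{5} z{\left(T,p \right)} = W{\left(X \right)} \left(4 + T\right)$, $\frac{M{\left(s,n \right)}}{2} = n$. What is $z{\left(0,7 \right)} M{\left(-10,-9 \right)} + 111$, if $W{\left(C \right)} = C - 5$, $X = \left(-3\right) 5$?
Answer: $2511$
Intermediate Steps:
$M{\left(s,n \right)} = 2 n$
$X = -15$
$W{\left(C \right)} = -5 + C$ ($W{\left(C \right)} = C - 5 = -5 + C$)
$z{\left(T,p \right)} = - \frac{400}{3} - \frac{100 T}{3}$ ($z{\left(T,p \right)} = \frac{5 \left(-5 - 15\right) \left(4 + T\right)}{3} = \frac{5 \left(- 20 \left(4 + T\right)\right)}{3} = \frac{5 \left(-80 - 20 T\right)}{3} = - \frac{400}{3} - \frac{100 T}{3}$)
$z{\left(0,7 \right)} M{\left(-10,-9 \right)} + 111 = \left(- \frac{400}{3} - 0\right) 2 \left(-9\right) + 111 = \left(- \frac{400}{3} + 0\right) \left(-18\right) + 111 = \left(- \frac{400}{3}\right) \left(-18\right) + 111 = 2400 + 111 = 2511$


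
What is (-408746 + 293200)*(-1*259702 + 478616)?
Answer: -25294637044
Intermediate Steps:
(-408746 + 293200)*(-1*259702 + 478616) = -115546*(-259702 + 478616) = -115546*218914 = -25294637044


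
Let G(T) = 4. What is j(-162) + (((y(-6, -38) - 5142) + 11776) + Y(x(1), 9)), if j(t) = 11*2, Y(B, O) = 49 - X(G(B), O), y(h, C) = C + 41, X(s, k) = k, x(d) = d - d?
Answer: 6699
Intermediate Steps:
x(d) = 0
y(h, C) = 41 + C
Y(B, O) = 49 - O
j(t) = 22
j(-162) + (((y(-6, -38) - 5142) + 11776) + Y(x(1), 9)) = 22 + ((((41 - 38) - 5142) + 11776) + (49 - 1*9)) = 22 + (((3 - 5142) + 11776) + (49 - 9)) = 22 + ((-5139 + 11776) + 40) = 22 + (6637 + 40) = 22 + 6677 = 6699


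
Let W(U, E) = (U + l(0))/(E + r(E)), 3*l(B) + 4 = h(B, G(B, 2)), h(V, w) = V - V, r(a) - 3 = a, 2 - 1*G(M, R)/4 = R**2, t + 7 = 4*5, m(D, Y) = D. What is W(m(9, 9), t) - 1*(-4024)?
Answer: 350111/87 ≈ 4024.3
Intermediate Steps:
t = 13 (t = -7 + 4*5 = -7 + 20 = 13)
G(M, R) = 8 - 4*R**2
r(a) = 3 + a
h(V, w) = 0
l(B) = -4/3 (l(B) = -4/3 + (1/3)*0 = -4/3 + 0 = -4/3)
W(U, E) = (-4/3 + U)/(3 + 2*E) (W(U, E) = (U - 4/3)/(E + (3 + E)) = (-4/3 + U)/(3 + 2*E))
W(m(9, 9), t) - 1*(-4024) = (-4 + 3*9)/(3*(3 + 2*13)) - 1*(-4024) = (-4 + 27)/(3*(3 + 26)) + 4024 = (1/3)*23/29 + 4024 = (1/3)*(1/29)*23 + 4024 = 23/87 + 4024 = 350111/87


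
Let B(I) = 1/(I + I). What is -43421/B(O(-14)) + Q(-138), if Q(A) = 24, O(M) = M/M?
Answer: -86818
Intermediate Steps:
O(M) = 1
B(I) = 1/(2*I)
-43421/B(O(-14)) + Q(-138) = -43421/((½)/1) + 24 = -43421/((½)*1) + 24 = -43421/½ + 24 = -43421*2 + 24 = -86842 + 24 = -86818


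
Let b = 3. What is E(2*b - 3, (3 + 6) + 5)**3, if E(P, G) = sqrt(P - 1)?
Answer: 2*sqrt(2) ≈ 2.8284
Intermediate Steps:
E(P, G) = sqrt(-1 + P)
E(2*b - 3, (3 + 6) + 5)**3 = (sqrt(-1 + (2*3 - 3)))**3 = (sqrt(-1 + (6 - 3)))**3 = (sqrt(-1 + 3))**3 = (sqrt(2))**3 = 2*sqrt(2)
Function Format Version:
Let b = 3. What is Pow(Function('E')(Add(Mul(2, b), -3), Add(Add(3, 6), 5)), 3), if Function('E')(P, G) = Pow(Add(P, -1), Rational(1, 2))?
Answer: Mul(2, Pow(2, Rational(1, 2))) ≈ 2.8284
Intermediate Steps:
Function('E')(P, G) = Pow(Add(-1, P), Rational(1, 2))
Pow(Function('E')(Add(Mul(2, b), -3), Add(Add(3, 6), 5)), 3) = Pow(Pow(Add(-1, Add(Mul(2, 3), -3)), Rational(1, 2)), 3) = Pow(Pow(Add(-1, Add(6, -3)), Rational(1, 2)), 3) = Pow(Pow(Add(-1, 3), Rational(1, 2)), 3) = Pow(Pow(2, Rational(1, 2)), 3) = Mul(2, Pow(2, Rational(1, 2)))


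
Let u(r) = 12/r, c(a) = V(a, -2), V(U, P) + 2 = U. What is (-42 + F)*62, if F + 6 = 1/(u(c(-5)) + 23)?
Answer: -442990/149 ≈ -2973.1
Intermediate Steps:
V(U, P) = -2 + U
c(a) = -2 + a
F = -887/149 (F = -6 + 1/(12/(-2 - 5) + 23) = -6 + 1/(12/(-7) + 23) = -6 + 1/(12*(-⅐) + 23) = -6 + 1/(-12/7 + 23) = -6 + 1/(149/7) = -6 + 7/149 = -887/149 ≈ -5.9530)
(-42 + F)*62 = (-42 - 887/149)*62 = -7145/149*62 = -442990/149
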